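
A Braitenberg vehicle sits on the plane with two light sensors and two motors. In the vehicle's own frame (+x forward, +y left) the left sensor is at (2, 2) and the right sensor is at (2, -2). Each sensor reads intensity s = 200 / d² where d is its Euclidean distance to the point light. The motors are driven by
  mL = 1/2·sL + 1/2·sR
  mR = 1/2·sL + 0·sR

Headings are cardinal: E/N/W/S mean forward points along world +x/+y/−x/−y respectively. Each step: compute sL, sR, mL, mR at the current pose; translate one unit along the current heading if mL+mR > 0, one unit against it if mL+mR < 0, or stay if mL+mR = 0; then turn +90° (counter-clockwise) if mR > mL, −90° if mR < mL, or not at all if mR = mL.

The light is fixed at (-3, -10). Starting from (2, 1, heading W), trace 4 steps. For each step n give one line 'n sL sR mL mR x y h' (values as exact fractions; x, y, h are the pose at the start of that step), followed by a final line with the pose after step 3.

0 20/9 100/89 1340/801 10/9 2 1 W
1 200/173 40/41 7560/7093 100/173 1 1 N
2 25/29 25/17 575/493 25/58 1 2 E
3 200/149 200/109 25800/16241 100/149 2 2 S
final 2 1 W

n=0: pose=(2,1,W); sL=20/9, sR=100/89; mL=1340/801, mR=10/9; mL+mR=2230/801 → advance +1; mR−mL=-50/89 → turn -1·90°
n=1: pose=(1,1,N); sL=200/173, sR=40/41; mL=7560/7093, mR=100/173; mL+mR=11660/7093 → advance +1; mR−mL=-20/41 → turn -1·90°
n=2: pose=(1,2,E); sL=25/29, sR=25/17; mL=575/493, mR=25/58; mL+mR=1575/986 → advance +1; mR−mL=-25/34 → turn -1·90°
n=3: pose=(2,2,S); sL=200/149, sR=200/109; mL=25800/16241, mR=100/149; mL+mR=36700/16241 → advance +1; mR−mL=-100/109 → turn -1·90°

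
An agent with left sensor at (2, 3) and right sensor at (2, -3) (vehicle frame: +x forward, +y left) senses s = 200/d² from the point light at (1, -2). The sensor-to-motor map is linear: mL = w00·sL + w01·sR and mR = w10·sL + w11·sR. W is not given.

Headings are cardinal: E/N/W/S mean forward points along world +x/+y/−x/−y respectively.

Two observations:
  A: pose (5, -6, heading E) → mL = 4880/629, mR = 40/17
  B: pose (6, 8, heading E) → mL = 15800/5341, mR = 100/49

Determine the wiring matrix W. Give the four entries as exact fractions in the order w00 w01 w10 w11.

obs A: pose=(5,-6,E) → sL=200/37, sR=40/17, mL=4880/629, mR=40/17
obs B: pose=(6,8,E) → sL=100/109, sR=100/49, mL=15800/5341, mR=100/49
sensor matrix S = [[200/37, 40/17], [100/109, 100/49]]; det S = 29808000/3359489
solve [mL_A; mL_B] = S·[w00; w01] and [mR_A; mR_B] = S·[w10; w11]:
  w00 = 1, w01 = 1, w10 = 0, w11 = 1

1 1 0 1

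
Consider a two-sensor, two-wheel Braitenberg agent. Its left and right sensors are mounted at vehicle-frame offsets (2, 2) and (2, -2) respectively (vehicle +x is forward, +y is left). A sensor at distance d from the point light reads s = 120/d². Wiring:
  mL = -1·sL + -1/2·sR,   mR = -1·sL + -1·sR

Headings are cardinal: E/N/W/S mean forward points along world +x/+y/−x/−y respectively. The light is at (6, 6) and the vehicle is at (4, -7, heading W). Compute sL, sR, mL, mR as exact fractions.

left sensor world pos  = (2, -9); dL² = 241
right sensor world pos = (2, -5); dR² = 137
sL = 120/241 = 120/241
sR = 120/137 = 120/137
mL = -1·sL + -1/2·sR = -30900/33017
mR = -1·sL + -1·sR = -45360/33017

120/241 120/137 -30900/33017 -45360/33017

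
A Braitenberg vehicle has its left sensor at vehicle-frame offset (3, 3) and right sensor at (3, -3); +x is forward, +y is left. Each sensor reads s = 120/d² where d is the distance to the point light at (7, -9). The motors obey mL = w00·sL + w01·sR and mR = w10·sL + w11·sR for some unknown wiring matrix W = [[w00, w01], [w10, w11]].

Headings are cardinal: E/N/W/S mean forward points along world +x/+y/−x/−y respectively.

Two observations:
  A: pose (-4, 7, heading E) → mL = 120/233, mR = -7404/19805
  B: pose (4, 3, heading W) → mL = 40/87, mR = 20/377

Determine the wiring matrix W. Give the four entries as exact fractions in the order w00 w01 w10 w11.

0 1 1/2 -1

obs A: pose=(-4,7,E) → sL=24/85, sR=120/233, mL=120/233, mR=-7404/19805
obs B: pose=(4,3,W) → sL=40/39, sR=40/87, mL=40/87, mR=20/377
sensor matrix S = [[24/85, 120/233], [40/39, 40/87]]; det S = -594944/1493297
solve [mL_A; mL_B] = S·[w00; w01] and [mR_A; mR_B] = S·[w10; w11]:
  w00 = 0, w01 = 1, w10 = 1/2, w11 = -1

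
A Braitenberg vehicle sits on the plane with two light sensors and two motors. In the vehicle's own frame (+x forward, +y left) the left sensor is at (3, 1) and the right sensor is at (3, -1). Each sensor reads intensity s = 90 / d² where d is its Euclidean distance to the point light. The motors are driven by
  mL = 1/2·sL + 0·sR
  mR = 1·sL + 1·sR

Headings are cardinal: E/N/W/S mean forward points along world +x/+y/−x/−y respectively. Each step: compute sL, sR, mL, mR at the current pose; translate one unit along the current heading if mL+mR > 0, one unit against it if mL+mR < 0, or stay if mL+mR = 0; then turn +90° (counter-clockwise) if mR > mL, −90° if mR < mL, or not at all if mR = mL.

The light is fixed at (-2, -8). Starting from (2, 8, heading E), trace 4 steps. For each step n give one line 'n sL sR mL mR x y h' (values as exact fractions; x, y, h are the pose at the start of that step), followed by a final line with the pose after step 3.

n=0: pose=(2,8,E); sL=45/169, sR=45/137; mL=45/338, mR=13770/23153; mL+mR=33705/46306 → advance +1; mR−mL=21375/46306 → turn +1·90°
n=1: pose=(3,8,N); sL=90/377, sR=90/397; mL=45/377, mR=69660/149669; mL+mR=87525/149669 → advance +1; mR−mL=51795/149669 → turn +1·90°
n=2: pose=(3,9,W); sL=9/26, sR=45/164; mL=9/52, mR=1323/2132; mL+mR=423/533 → advance +1; mR−mL=477/1066 → turn +1·90°
n=3: pose=(2,9,S); sL=90/221, sR=18/41; mL=45/221, mR=7668/9061; mL+mR=9513/9061 → advance +1; mR−mL=5823/9061 → turn +1·90°

0 45/169 45/137 45/338 13770/23153 2 8 E
1 90/377 90/397 45/377 69660/149669 3 8 N
2 9/26 45/164 9/52 1323/2132 3 9 W
3 90/221 18/41 45/221 7668/9061 2 9 S
final 2 8 E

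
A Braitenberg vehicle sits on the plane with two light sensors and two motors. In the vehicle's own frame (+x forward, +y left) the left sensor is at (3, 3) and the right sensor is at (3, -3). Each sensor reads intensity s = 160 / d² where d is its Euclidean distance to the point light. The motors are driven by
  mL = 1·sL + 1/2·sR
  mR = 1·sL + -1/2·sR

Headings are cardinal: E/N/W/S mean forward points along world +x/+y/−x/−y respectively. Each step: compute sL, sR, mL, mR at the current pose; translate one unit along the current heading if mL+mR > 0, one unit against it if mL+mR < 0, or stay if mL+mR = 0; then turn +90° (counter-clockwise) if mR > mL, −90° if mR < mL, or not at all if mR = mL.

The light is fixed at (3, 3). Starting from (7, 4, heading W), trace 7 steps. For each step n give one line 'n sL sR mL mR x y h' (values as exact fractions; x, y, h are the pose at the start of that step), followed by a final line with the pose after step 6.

n=0: pose=(7,4,W); sL=32, sR=160/17; mL=624/17, mR=464/17; mL+mR=64 → advance +1; mR−mL=-160/17 → turn -1·90°
n=1: pose=(6,4,N); sL=10, sR=40/13; mL=150/13, mR=110/13; mL+mR=20 → advance +1; mR−mL=-40/13 → turn -1·90°
n=2: pose=(6,5,E); sL=160/61, sR=160/37; mL=10800/2257, mR=1040/2257; mL+mR=320/61 → advance +1; mR−mL=-160/37 → turn -1·90°
n=3: pose=(7,5,S); sL=16/5, sR=80; mL=216/5, mR=-184/5; mL+mR=32/5 → advance +1; mR−mL=-80 → turn -1·90°
n=4: pose=(7,4,W); sL=32, sR=160/17; mL=624/17, mR=464/17; mL+mR=64 → advance +1; mR−mL=-160/17 → turn -1·90°
n=5: pose=(6,4,N); sL=10, sR=40/13; mL=150/13, mR=110/13; mL+mR=20 → advance +1; mR−mL=-40/13 → turn -1·90°
n=6: pose=(6,5,E); sL=160/61, sR=160/37; mL=10800/2257, mR=1040/2257; mL+mR=320/61 → advance +1; mR−mL=-160/37 → turn -1·90°

0 32 160/17 624/17 464/17 7 4 W
1 10 40/13 150/13 110/13 6 4 N
2 160/61 160/37 10800/2257 1040/2257 6 5 E
3 16/5 80 216/5 -184/5 7 5 S
4 32 160/17 624/17 464/17 7 4 W
5 10 40/13 150/13 110/13 6 4 N
6 160/61 160/37 10800/2257 1040/2257 6 5 E
final 7 5 S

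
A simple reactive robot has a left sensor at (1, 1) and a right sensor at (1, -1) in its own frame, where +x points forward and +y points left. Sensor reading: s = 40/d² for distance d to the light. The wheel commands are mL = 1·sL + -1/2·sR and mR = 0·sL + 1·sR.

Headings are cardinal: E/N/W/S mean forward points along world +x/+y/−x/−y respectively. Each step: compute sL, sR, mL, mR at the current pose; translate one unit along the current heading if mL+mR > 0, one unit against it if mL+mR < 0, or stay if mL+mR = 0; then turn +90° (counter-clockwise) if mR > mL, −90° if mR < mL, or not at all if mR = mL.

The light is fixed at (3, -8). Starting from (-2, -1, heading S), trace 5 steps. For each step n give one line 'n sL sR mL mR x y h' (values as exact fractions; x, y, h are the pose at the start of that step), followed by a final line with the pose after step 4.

0 10/13 5/9 115/234 5/9 -2 -1 S
1 8/13 40/41 68/533 40/41 -2 -2 E
2 20/37 20/29 210/1073 20/29 -1 -2 N
3 40/61 40/89 2340/5429 40/89 -1 -1 W
4 10/13 5/9 115/234 5/9 -2 -1 S
final -2 -2 E

n=0: pose=(-2,-1,S); sL=10/13, sR=5/9; mL=115/234, mR=5/9; mL+mR=245/234 → advance +1; mR−mL=5/78 → turn +1·90°
n=1: pose=(-2,-2,E); sL=8/13, sR=40/41; mL=68/533, mR=40/41; mL+mR=588/533 → advance +1; mR−mL=452/533 → turn +1·90°
n=2: pose=(-1,-2,N); sL=20/37, sR=20/29; mL=210/1073, mR=20/29; mL+mR=950/1073 → advance +1; mR−mL=530/1073 → turn +1·90°
n=3: pose=(-1,-1,W); sL=40/61, sR=40/89; mL=2340/5429, mR=40/89; mL+mR=4780/5429 → advance +1; mR−mL=100/5429 → turn +1·90°
n=4: pose=(-2,-1,S); sL=10/13, sR=5/9; mL=115/234, mR=5/9; mL+mR=245/234 → advance +1; mR−mL=5/78 → turn +1·90°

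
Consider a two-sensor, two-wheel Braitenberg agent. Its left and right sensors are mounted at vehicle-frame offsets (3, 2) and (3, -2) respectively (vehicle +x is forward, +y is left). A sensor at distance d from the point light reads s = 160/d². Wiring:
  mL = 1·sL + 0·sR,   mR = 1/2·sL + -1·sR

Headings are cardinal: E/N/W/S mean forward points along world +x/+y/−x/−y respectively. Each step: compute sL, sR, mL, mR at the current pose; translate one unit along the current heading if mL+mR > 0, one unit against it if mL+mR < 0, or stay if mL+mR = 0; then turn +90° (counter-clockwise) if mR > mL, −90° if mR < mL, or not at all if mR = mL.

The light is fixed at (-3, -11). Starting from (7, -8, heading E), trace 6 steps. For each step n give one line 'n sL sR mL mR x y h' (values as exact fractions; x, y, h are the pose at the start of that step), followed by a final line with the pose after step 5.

0 80/97 16/17 80/97 -872/1649 7 -8 E
1 160/169 160/81 160/169 -20560/13689 8 -8 S
2 40/17 8/5 40/17 -36/85 8 -7 W
3 160/113 160/193 160/113 -2640/21809 7 -7 N
4 80/109 80/89 80/109 -5160/9701 7 -6 E
5 160/173 32/17 160/173 -4176/2941 8 -6 S
final 8 -5 W

n=0: pose=(7,-8,E); sL=80/97, sR=16/17; mL=80/97, mR=-872/1649; mL+mR=488/1649 → advance +1; mR−mL=-2232/1649 → turn -1·90°
n=1: pose=(8,-8,S); sL=160/169, sR=160/81; mL=160/169, mR=-20560/13689; mL+mR=-7600/13689 → advance -1; mR−mL=-33520/13689 → turn -1·90°
n=2: pose=(8,-7,W); sL=40/17, sR=8/5; mL=40/17, mR=-36/85; mL+mR=164/85 → advance +1; mR−mL=-236/85 → turn -1·90°
n=3: pose=(7,-7,N); sL=160/113, sR=160/193; mL=160/113, mR=-2640/21809; mL+mR=28240/21809 → advance +1; mR−mL=-33520/21809 → turn -1·90°
n=4: pose=(7,-6,E); sL=80/109, sR=80/89; mL=80/109, mR=-5160/9701; mL+mR=1960/9701 → advance +1; mR−mL=-12280/9701 → turn -1·90°
n=5: pose=(8,-6,S); sL=160/173, sR=32/17; mL=160/173, mR=-4176/2941; mL+mR=-1456/2941 → advance -1; mR−mL=-6896/2941 → turn -1·90°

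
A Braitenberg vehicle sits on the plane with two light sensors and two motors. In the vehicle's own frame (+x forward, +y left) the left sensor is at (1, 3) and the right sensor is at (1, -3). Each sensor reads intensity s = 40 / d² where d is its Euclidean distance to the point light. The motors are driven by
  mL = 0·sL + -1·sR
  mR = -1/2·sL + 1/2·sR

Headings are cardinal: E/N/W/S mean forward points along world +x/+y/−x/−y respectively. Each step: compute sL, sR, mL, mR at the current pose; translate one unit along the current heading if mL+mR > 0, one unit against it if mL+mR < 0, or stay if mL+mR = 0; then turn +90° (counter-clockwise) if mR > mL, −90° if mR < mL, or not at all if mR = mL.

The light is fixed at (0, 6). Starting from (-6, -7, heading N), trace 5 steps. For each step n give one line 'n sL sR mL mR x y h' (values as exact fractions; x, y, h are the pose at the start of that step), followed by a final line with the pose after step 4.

0 8/45 40/153 -40/153 32/765 -6 -7 N
1 20/169 4/17 -4/17 168/2873 -6 -8 W
2 40/229 40/289 -40/289 -1200/66181 -5 -8 S
3 10/29 5/34 -5/34 -195/1972 -5 -7 E
4 8/45 40/153 -40/153 32/765 -6 -7 N
final -6 -8 W

n=0: pose=(-6,-7,N); sL=8/45, sR=40/153; mL=-40/153, mR=32/765; mL+mR=-56/255 → advance -1; mR−mL=232/765 → turn +1·90°
n=1: pose=(-6,-8,W); sL=20/169, sR=4/17; mL=-4/17, mR=168/2873; mL+mR=-508/2873 → advance -1; mR−mL=844/2873 → turn +1·90°
n=2: pose=(-5,-8,S); sL=40/229, sR=40/289; mL=-40/289, mR=-1200/66181; mL+mR=-10360/66181 → advance -1; mR−mL=7960/66181 → turn +1·90°
n=3: pose=(-5,-7,E); sL=10/29, sR=5/34; mL=-5/34, mR=-195/1972; mL+mR=-485/1972 → advance -1; mR−mL=95/1972 → turn +1·90°
n=4: pose=(-6,-7,N); sL=8/45, sR=40/153; mL=-40/153, mR=32/765; mL+mR=-56/255 → advance -1; mR−mL=232/765 → turn +1·90°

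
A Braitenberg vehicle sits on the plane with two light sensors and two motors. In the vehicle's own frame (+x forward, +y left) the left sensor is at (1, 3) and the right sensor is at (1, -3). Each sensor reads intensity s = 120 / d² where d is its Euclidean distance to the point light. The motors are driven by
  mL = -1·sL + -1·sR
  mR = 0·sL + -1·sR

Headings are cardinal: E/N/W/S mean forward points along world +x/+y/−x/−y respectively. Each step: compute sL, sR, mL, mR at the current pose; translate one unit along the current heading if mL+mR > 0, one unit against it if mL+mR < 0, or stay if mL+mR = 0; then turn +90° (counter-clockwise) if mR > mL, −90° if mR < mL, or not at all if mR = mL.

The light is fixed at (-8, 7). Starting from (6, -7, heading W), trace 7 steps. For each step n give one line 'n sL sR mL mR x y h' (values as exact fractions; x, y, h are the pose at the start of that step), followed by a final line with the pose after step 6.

n=0: pose=(6,-7,W); sL=60/229, sR=12/29; mL=-4488/6641, mR=-12/29; mL+mR=-7236/6641 → advance -1; mR−mL=60/229 → turn +1·90°
n=1: pose=(7,-7,S); sL=40/183, sR=40/123; mL=-1360/2501, mR=-40/123; mL+mR=-6520/7503 → advance -1; mR−mL=40/183 → turn +1·90°
n=2: pose=(7,-6,E); sL=30/89, sR=15/64; mL=-3255/5696, mR=-15/64; mL+mR=-2295/2848 → advance -1; mR−mL=30/89 → turn +1·90°
n=3: pose=(6,-6,N); sL=24/53, sR=120/433; mL=-16752/22949, mR=-120/433; mL+mR=-23112/22949 → advance -1; mR−mL=24/53 → turn +1·90°
n=4: pose=(6,-7,W); sL=60/229, sR=12/29; mL=-4488/6641, mR=-12/29; mL+mR=-7236/6641 → advance -1; mR−mL=60/229 → turn +1·90°
n=5: pose=(7,-7,S); sL=40/183, sR=40/123; mL=-1360/2501, mR=-40/123; mL+mR=-6520/7503 → advance -1; mR−mL=40/183 → turn +1·90°
n=6: pose=(7,-6,E); sL=30/89, sR=15/64; mL=-3255/5696, mR=-15/64; mL+mR=-2295/2848 → advance -1; mR−mL=30/89 → turn +1·90°

0 60/229 12/29 -4488/6641 -12/29 6 -7 W
1 40/183 40/123 -1360/2501 -40/123 7 -7 S
2 30/89 15/64 -3255/5696 -15/64 7 -6 E
3 24/53 120/433 -16752/22949 -120/433 6 -6 N
4 60/229 12/29 -4488/6641 -12/29 6 -7 W
5 40/183 40/123 -1360/2501 -40/123 7 -7 S
6 30/89 15/64 -3255/5696 -15/64 7 -6 E
final 6 -6 N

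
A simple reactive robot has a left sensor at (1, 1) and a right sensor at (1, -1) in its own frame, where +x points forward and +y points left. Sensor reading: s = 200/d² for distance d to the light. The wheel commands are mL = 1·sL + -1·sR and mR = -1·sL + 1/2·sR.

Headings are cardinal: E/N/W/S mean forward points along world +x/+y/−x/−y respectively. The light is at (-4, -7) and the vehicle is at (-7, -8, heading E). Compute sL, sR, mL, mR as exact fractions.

left sensor world pos  = (-6, -7); dL² = 4
right sensor world pos = (-6, -9); dR² = 8
sL = 200/4 = 50
sR = 200/8 = 25
mL = 1·sL + -1·sR = 25
mR = -1·sL + 1/2·sR = -75/2

50 25 25 -75/2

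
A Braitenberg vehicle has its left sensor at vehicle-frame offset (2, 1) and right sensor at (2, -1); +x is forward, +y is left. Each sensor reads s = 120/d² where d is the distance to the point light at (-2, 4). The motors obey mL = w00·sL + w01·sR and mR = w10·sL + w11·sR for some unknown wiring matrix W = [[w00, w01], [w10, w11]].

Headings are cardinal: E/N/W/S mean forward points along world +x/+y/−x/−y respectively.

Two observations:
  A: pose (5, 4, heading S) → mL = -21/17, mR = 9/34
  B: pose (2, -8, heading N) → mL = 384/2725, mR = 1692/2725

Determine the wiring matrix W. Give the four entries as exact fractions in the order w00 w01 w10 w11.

1 -1 1 -1/2

obs A: pose=(5,4,S) → sL=30/17, sR=3, mL=-21/17, mR=9/34
obs B: pose=(2,-8,N) → sL=120/109, sR=24/25, mL=384/2725, mR=1692/2725
sensor matrix S = [[30/17, 3], [120/109, 24/25]]; det S = -14904/9265
solve [mL_A; mL_B] = S·[w00; w01] and [mR_A; mR_B] = S·[w10; w11]:
  w00 = 1, w01 = -1, w10 = 1, w11 = -1/2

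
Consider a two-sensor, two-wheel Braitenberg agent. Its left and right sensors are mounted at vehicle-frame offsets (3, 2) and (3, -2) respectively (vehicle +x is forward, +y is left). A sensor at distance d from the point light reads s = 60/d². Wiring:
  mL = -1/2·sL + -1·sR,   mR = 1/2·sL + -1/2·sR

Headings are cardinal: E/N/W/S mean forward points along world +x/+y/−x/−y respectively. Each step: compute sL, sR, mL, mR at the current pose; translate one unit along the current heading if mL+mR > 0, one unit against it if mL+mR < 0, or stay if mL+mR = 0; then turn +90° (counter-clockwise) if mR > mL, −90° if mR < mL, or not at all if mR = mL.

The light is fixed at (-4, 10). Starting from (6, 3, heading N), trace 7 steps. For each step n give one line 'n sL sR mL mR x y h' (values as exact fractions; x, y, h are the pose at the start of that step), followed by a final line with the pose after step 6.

0 3/4 3/8 -3/4 3/16 6 3 N
1 60/149 12/17 -2298/2533 -384/2533 6 2 W
2 6/29 30/101 -1173/2929 -132/2929 7 2 S
3 60/221 60/277 -21570/61217 1680/61217 7 3 E
4 3/4 3/8 -3/4 3/16 6 3 N
5 60/149 12/17 -2298/2533 -384/2533 6 2 W
6 6/29 30/101 -1173/2929 -132/2929 7 2 S
final 7 3 E

n=0: pose=(6,3,N); sL=3/4, sR=3/8; mL=-3/4, mR=3/16; mL+mR=-9/16 → advance -1; mR−mL=15/16 → turn +1·90°
n=1: pose=(6,2,W); sL=60/149, sR=12/17; mL=-2298/2533, mR=-384/2533; mL+mR=-18/17 → advance -1; mR−mL=1914/2533 → turn +1·90°
n=2: pose=(7,2,S); sL=6/29, sR=30/101; mL=-1173/2929, mR=-132/2929; mL+mR=-45/101 → advance -1; mR−mL=1041/2929 → turn +1·90°
n=3: pose=(7,3,E); sL=60/221, sR=60/277; mL=-21570/61217, mR=1680/61217; mL+mR=-90/277 → advance -1; mR−mL=23250/61217 → turn +1·90°
n=4: pose=(6,3,N); sL=3/4, sR=3/8; mL=-3/4, mR=3/16; mL+mR=-9/16 → advance -1; mR−mL=15/16 → turn +1·90°
n=5: pose=(6,2,W); sL=60/149, sR=12/17; mL=-2298/2533, mR=-384/2533; mL+mR=-18/17 → advance -1; mR−mL=1914/2533 → turn +1·90°
n=6: pose=(7,2,S); sL=6/29, sR=30/101; mL=-1173/2929, mR=-132/2929; mL+mR=-45/101 → advance -1; mR−mL=1041/2929 → turn +1·90°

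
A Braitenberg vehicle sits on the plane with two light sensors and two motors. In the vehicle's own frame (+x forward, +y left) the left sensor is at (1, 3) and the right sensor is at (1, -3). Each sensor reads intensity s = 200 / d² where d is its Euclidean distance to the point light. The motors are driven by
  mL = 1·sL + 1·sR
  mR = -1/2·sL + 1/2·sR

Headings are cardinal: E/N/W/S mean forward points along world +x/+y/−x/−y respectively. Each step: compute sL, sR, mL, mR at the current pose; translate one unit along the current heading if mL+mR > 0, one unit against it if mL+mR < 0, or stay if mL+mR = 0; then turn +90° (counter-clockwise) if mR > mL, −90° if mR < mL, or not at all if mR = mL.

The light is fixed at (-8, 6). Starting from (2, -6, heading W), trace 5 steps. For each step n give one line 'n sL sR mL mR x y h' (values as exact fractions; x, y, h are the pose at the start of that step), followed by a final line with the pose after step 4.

n=0: pose=(2,-6,W); sL=100/153, sR=100/81; mL=2600/1377, mR=400/1377; mL+mR=1000/459 → advance +1; mR−mL=-2200/1377 → turn -1·90°
n=1: pose=(1,-6,N); sL=200/157, sR=40/53; mL=16880/8321, mR=-2160/8321; mL+mR=14720/8321 → advance +1; mR−mL=-19040/8321 → turn -1·90°
n=2: pose=(1,-5,E); sL=50/41, sR=25/37; mL=2875/1517, mR=-825/3034; mL+mR=4925/3034 → advance +1; mR−mL=-6575/3034 → turn -1·90°
n=3: pose=(2,-5,S); sL=200/313, sR=200/193; mL=101200/60409, mR=12000/60409; mL+mR=113200/60409 → advance +1; mR−mL=-89200/60409 → turn -1·90°
n=4: pose=(2,-6,W); sL=100/153, sR=100/81; mL=2600/1377, mR=400/1377; mL+mR=1000/459 → advance +1; mR−mL=-2200/1377 → turn -1·90°

0 100/153 100/81 2600/1377 400/1377 2 -6 W
1 200/157 40/53 16880/8321 -2160/8321 1 -6 N
2 50/41 25/37 2875/1517 -825/3034 1 -5 E
3 200/313 200/193 101200/60409 12000/60409 2 -5 S
4 100/153 100/81 2600/1377 400/1377 2 -6 W
final 1 -6 N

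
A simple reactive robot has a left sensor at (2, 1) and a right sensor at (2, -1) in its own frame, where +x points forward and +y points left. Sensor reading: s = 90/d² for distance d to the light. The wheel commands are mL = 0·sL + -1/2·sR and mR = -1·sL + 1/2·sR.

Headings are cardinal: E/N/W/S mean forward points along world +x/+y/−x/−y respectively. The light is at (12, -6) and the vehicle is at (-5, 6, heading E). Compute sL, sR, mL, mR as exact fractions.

45/197 45/173 -45/346 -6705/68162

left sensor world pos  = (-3, 7); dL² = 394
right sensor world pos = (-3, 5); dR² = 346
sL = 90/394 = 45/197
sR = 90/346 = 45/173
mL = 0·sL + -1/2·sR = -45/346
mR = -1·sL + 1/2·sR = -6705/68162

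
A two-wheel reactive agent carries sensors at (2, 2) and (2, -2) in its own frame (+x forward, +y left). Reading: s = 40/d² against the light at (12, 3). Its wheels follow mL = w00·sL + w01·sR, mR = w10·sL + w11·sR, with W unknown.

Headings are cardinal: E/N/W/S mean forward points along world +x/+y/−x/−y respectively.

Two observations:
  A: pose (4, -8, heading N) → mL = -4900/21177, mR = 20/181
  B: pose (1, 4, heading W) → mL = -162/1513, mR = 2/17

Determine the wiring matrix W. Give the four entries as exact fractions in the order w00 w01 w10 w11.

1/2 -1 1/2 0

obs A: pose=(4,-8,N) → sL=40/181, sR=40/117, mL=-4900/21177, mR=20/181
obs B: pose=(1,4,W) → sL=4/17, sR=20/89, mL=-162/1513, mR=2/17
sensor matrix S = [[40/181, 40/117], [4/17, 20/89]]; det S = -986240/32040801
solve [mL_A; mL_B] = S·[w00; w01] and [mR_A; mR_B] = S·[w10; w11]:
  w00 = 1/2, w01 = -1, w10 = 1/2, w11 = 0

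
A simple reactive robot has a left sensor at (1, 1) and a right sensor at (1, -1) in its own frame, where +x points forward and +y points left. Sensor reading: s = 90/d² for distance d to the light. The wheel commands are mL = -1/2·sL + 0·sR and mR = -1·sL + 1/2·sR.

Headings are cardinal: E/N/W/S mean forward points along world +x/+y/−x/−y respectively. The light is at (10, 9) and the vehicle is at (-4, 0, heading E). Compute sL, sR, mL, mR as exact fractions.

90/233 90/269 -45/233 -13725/62677

left sensor world pos  = (-3, 1); dL² = 233
right sensor world pos = (-3, -1); dR² = 269
sL = 90/233 = 90/233
sR = 90/269 = 90/269
mL = -1/2·sL + 0·sR = -45/233
mR = -1·sL + 1/2·sR = -13725/62677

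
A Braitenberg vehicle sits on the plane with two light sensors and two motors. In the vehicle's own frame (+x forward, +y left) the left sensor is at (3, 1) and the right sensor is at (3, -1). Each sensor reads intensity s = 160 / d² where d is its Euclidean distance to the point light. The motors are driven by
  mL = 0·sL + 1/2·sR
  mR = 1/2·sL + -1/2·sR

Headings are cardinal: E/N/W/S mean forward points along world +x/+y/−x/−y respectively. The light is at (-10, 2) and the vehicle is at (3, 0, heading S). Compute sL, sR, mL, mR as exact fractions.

left sensor world pos  = (4, -3); dL² = 221
right sensor world pos = (2, -3); dR² = 169
sL = 160/221 = 160/221
sR = 160/169 = 160/169
mL = 0·sL + 1/2·sR = 80/169
mR = 1/2·sL + -1/2·sR = -320/2873

160/221 160/169 80/169 -320/2873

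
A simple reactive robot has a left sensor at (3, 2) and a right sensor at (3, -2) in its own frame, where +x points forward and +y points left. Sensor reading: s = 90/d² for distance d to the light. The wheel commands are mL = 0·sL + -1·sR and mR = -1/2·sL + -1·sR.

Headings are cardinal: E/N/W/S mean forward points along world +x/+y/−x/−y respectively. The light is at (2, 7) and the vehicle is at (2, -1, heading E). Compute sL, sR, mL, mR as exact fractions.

2 90/109 -90/109 -199/109

left sensor world pos  = (5, 1); dL² = 45
right sensor world pos = (5, -3); dR² = 109
sL = 90/45 = 2
sR = 90/109 = 90/109
mL = 0·sL + -1·sR = -90/109
mR = -1/2·sL + -1·sR = -199/109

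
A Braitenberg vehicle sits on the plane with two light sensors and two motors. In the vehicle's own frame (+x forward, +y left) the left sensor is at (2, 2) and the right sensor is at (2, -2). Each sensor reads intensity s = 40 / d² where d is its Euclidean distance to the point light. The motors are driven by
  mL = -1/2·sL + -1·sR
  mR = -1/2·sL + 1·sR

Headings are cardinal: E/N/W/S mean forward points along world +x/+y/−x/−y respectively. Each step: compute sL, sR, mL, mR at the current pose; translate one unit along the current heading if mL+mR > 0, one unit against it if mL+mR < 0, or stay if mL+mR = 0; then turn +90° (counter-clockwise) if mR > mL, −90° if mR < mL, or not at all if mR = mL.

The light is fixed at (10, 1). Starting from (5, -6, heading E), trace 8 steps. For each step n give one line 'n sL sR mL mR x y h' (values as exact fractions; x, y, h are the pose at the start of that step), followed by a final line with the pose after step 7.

n=0: pose=(5,-6,E); sL=20/17, sR=4/9; mL=-158/153, mR=-22/153; mL+mR=-20/17 → advance -1; mR−mL=8/9 → turn +1·90°
n=1: pose=(4,-6,N); sL=40/89, sR=40/41; mL=-4380/3649, mR=2740/3649; mL+mR=-40/89 → advance -1; mR−mL=80/41 → turn +1·90°
n=2: pose=(4,-7,W); sL=10/41, sR=2/5; mL=-107/205, mR=57/205; mL+mR=-10/41 → advance -1; mR−mL=4/5 → turn +1·90°
n=3: pose=(5,-7,S); sL=40/109, sR=40/149; mL=-7340/16241, mR=1380/16241; mL+mR=-40/109 → advance -1; mR−mL=80/149 → turn +1·90°
n=4: pose=(5,-6,E); sL=20/17, sR=4/9; mL=-158/153, mR=-22/153; mL+mR=-20/17 → advance -1; mR−mL=8/9 → turn +1·90°
n=5: pose=(4,-6,N); sL=40/89, sR=40/41; mL=-4380/3649, mR=2740/3649; mL+mR=-40/89 → advance -1; mR−mL=80/41 → turn +1·90°
n=6: pose=(4,-7,W); sL=10/41, sR=2/5; mL=-107/205, mR=57/205; mL+mR=-10/41 → advance -1; mR−mL=4/5 → turn +1·90°
n=7: pose=(5,-7,S); sL=40/109, sR=40/149; mL=-7340/16241, mR=1380/16241; mL+mR=-40/109 → advance -1; mR−mL=80/149 → turn +1·90°

0 20/17 4/9 -158/153 -22/153 5 -6 E
1 40/89 40/41 -4380/3649 2740/3649 4 -6 N
2 10/41 2/5 -107/205 57/205 4 -7 W
3 40/109 40/149 -7340/16241 1380/16241 5 -7 S
4 20/17 4/9 -158/153 -22/153 5 -6 E
5 40/89 40/41 -4380/3649 2740/3649 4 -6 N
6 10/41 2/5 -107/205 57/205 4 -7 W
7 40/109 40/149 -7340/16241 1380/16241 5 -7 S
final 5 -6 E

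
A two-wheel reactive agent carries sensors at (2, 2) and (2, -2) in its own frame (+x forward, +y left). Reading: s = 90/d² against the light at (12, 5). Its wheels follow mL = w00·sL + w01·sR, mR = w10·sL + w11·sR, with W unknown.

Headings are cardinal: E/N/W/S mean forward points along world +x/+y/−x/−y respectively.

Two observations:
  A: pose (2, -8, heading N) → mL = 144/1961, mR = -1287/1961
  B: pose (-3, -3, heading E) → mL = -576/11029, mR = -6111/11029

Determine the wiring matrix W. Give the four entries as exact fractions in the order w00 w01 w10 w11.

-1/2 1/2 -1/2 -1

obs A: pose=(2,-8,N) → sL=18/53, sR=18/37, mL=144/1961, mR=-1287/1961
obs B: pose=(-3,-3,E) → sL=18/41, sR=90/269, mL=-576/11029, mR=-6111/11029
sensor matrix S = [[18/53, 18/37], [18/41, 90/269]]; det S = -2161728/21627869
solve [mL_A; mL_B] = S·[w00; w01] and [mR_A; mR_B] = S·[w10; w11]:
  w00 = -1/2, w01 = 1/2, w10 = -1/2, w11 = -1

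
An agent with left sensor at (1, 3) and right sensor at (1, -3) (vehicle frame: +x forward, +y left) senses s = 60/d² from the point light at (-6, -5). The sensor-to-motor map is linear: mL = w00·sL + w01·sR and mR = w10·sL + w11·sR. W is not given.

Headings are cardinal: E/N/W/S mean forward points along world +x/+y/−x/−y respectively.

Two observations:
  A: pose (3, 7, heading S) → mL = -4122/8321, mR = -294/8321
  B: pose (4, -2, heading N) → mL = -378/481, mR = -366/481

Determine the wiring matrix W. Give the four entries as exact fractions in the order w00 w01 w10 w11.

-1/2 -1 -1 1/2

obs A: pose=(3,7,S) → sL=12/53, sR=60/157, mL=-4122/8321, mR=-294/8321
obs B: pose=(4,-2,N) → sL=12/13, sR=12/37, mL=-378/481, mR=-366/481
sensor matrix S = [[12/53, 60/157], [12/13, 12/37]]; det S = -1118016/4002401
solve [mL_A; mL_B] = S·[w00; w01] and [mR_A; mR_B] = S·[w10; w11]:
  w00 = -1/2, w01 = -1, w10 = -1, w11 = 1/2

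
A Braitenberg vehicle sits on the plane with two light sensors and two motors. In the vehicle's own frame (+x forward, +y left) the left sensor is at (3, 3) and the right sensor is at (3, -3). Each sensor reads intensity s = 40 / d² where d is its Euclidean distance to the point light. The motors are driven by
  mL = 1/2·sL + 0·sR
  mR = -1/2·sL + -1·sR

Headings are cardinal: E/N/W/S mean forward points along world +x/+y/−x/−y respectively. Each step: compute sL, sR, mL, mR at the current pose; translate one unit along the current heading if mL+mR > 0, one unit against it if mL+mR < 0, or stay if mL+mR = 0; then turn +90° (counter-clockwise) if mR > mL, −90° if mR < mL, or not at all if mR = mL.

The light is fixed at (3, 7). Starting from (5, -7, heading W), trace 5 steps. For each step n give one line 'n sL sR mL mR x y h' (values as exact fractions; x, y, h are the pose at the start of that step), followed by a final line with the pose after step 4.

0 4/29 20/61 2/29 -702/1769 5 -7 W
1 40/121 40/157 20/121 -7980/18997 6 -7 N
2 2/9 1/9 1/9 -2/9 6 -8 E
3 40/349 8/65 20/349 -4092/22685 5 -8 S
4 4/29 20/61 2/29 -702/1769 5 -7 W
final 6 -7 N

n=0: pose=(5,-7,W); sL=4/29, sR=20/61; mL=2/29, mR=-702/1769; mL+mR=-20/61 → advance -1; mR−mL=-824/1769 → turn -1·90°
n=1: pose=(6,-7,N); sL=40/121, sR=40/157; mL=20/121, mR=-7980/18997; mL+mR=-40/157 → advance -1; mR−mL=-11120/18997 → turn -1·90°
n=2: pose=(6,-8,E); sL=2/9, sR=1/9; mL=1/9, mR=-2/9; mL+mR=-1/9 → advance -1; mR−mL=-1/3 → turn -1·90°
n=3: pose=(5,-8,S); sL=40/349, sR=8/65; mL=20/349, mR=-4092/22685; mL+mR=-8/65 → advance -1; mR−mL=-5392/22685 → turn -1·90°
n=4: pose=(5,-7,W); sL=4/29, sR=20/61; mL=2/29, mR=-702/1769; mL+mR=-20/61 → advance -1; mR−mL=-824/1769 → turn -1·90°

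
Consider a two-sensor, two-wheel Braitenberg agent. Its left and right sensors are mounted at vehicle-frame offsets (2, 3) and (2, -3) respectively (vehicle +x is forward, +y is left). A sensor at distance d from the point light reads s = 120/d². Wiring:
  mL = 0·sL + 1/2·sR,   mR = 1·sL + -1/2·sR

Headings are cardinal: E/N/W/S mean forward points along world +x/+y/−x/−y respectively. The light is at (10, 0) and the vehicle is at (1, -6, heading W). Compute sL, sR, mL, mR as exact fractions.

left sensor world pos  = (-1, -9); dL² = 202
right sensor world pos = (-1, -3); dR² = 130
sL = 120/202 = 60/101
sR = 120/130 = 12/13
mL = 0·sL + 1/2·sR = 6/13
mR = 1·sL + -1/2·sR = 174/1313

60/101 12/13 6/13 174/1313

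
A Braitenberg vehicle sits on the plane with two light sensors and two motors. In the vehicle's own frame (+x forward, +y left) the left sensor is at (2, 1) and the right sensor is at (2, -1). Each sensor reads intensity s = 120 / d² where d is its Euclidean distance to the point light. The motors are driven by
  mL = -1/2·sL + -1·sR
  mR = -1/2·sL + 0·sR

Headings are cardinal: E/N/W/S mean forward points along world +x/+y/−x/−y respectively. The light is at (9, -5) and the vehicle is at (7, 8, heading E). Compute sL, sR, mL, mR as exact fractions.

30/49 5/6 -335/294 -15/49

left sensor world pos  = (9, 9); dL² = 196
right sensor world pos = (9, 7); dR² = 144
sL = 120/196 = 30/49
sR = 120/144 = 5/6
mL = -1/2·sL + -1·sR = -335/294
mR = -1/2·sL + 0·sR = -15/49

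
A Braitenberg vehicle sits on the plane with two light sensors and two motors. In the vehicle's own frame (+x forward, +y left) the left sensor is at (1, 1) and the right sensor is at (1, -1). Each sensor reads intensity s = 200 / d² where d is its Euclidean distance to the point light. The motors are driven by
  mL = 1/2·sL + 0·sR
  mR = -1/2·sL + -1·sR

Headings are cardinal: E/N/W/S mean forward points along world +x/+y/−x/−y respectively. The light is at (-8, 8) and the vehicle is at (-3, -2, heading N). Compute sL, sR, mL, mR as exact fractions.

left sensor world pos  = (-4, -1); dL² = 97
right sensor world pos = (-2, -1); dR² = 117
sL = 200/97 = 200/97
sR = 200/117 = 200/117
mL = 1/2·sL + 0·sR = 100/97
mR = -1/2·sL + -1·sR = -31100/11349

200/97 200/117 100/97 -31100/11349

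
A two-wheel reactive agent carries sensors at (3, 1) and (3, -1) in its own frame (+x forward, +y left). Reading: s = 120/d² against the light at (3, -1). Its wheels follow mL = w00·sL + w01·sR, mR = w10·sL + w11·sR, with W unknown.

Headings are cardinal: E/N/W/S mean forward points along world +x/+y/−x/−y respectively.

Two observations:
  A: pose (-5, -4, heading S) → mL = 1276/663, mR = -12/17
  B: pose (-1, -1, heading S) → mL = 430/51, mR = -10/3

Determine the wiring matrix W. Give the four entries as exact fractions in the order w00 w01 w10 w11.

1 1/2 -1/2 0

obs A: pose=(-5,-4,S) → sL=24/17, sR=40/39, mL=1276/663, mR=-12/17
obs B: pose=(-1,-1,S) → sL=20/3, sR=60/17, mL=430/51, mR=-10/3
sensor matrix S = [[24/17, 40/39], [20/3, 60/17]]; det S = -62720/33813
solve [mL_A; mL_B] = S·[w00; w01] and [mR_A; mR_B] = S·[w10; w11]:
  w00 = 1, w01 = 1/2, w10 = -1/2, w11 = 0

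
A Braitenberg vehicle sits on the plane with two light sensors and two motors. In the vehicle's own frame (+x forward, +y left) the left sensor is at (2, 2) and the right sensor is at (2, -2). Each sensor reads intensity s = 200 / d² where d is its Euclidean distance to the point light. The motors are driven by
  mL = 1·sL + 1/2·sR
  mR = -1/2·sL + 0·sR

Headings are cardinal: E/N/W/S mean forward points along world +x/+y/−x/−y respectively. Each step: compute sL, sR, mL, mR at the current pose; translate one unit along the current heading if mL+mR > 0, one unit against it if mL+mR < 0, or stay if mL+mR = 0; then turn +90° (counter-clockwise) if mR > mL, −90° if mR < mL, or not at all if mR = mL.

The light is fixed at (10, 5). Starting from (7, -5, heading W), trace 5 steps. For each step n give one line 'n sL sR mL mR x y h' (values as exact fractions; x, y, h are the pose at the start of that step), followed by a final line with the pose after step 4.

n=0: pose=(7,-5,W); sL=200/169, sR=200/89; mL=34700/15041, mR=-100/169; mL+mR=25800/15041 → advance +1; mR−mL=-43600/15041 → turn -1·90°
n=1: pose=(6,-5,N); sL=2, sR=50/17; mL=59/17, mR=-1; mL+mR=42/17 → advance +1; mR−mL=-76/17 → turn -1·90°
n=2: pose=(6,-4,E); sL=200/53, sR=8/5; mL=1212/265, mR=-100/53; mL+mR=712/265 → advance +1; mR−mL=-1712/265 → turn -1·90°
n=3: pose=(7,-4,S); sL=100/61, sR=100/73; mL=10350/4453, mR=-50/61; mL+mR=6700/4453 → advance +1; mR−mL=-14000/4453 → turn -1·90°
n=4: pose=(7,-5,W); sL=200/169, sR=200/89; mL=34700/15041, mR=-100/169; mL+mR=25800/15041 → advance +1; mR−mL=-43600/15041 → turn -1·90°

0 200/169 200/89 34700/15041 -100/169 7 -5 W
1 2 50/17 59/17 -1 6 -5 N
2 200/53 8/5 1212/265 -100/53 6 -4 E
3 100/61 100/73 10350/4453 -50/61 7 -4 S
4 200/169 200/89 34700/15041 -100/169 7 -5 W
final 6 -5 N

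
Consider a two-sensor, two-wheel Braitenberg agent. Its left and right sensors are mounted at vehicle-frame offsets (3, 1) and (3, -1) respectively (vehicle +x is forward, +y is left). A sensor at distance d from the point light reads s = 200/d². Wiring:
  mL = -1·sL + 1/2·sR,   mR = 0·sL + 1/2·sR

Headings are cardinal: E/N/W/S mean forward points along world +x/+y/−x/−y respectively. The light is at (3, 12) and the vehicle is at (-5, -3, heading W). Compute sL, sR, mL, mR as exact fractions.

left sensor world pos  = (-8, -4); dL² = 377
right sensor world pos = (-8, -2); dR² = 317
sL = 200/377 = 200/377
sR = 200/317 = 200/317
mL = -1·sL + 1/2·sR = -25700/119509
mR = 0·sL + 1/2·sR = 100/317

200/377 200/317 -25700/119509 100/317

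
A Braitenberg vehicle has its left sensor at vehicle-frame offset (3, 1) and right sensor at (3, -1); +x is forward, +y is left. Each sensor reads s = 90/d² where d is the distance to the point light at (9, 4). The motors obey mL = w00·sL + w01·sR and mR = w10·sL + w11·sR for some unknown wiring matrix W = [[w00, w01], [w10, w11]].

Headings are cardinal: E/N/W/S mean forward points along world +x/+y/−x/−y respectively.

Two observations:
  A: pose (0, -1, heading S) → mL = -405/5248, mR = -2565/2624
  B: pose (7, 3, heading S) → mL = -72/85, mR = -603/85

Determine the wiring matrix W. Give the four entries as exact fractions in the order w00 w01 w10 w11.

obs A: pose=(0,-1,S) → sL=45/64, sR=45/82, mL=-405/5248, mR=-2565/2624
obs B: pose=(7,3,S) → sL=90/17, sR=18/5, mL=-72/85, mR=-603/85
sensor matrix S = [[45/64, 45/82], [90/17, 18/5]]; det S = -8343/22304
solve [mL_A; mL_B] = S·[w00; w01] and [mR_A; mR_B] = S·[w10; w11]:
  w00 = -1/2, w01 = 1/2, w10 = -1, w11 = -1/2

-1/2 1/2 -1 -1/2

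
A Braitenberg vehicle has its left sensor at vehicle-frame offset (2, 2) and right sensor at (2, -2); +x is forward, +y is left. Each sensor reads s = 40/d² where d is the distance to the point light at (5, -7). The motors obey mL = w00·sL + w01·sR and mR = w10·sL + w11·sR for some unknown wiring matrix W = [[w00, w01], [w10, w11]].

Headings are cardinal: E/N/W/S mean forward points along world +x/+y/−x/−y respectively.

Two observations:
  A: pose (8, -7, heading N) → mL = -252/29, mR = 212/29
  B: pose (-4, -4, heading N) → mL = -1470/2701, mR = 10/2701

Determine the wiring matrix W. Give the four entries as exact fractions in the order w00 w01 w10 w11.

obs A: pose=(8,-7,N) → sL=8, sR=40/29, mL=-252/29, mR=212/29
obs B: pose=(-4,-4,N) → sL=20/73, sR=20/37, mL=-1470/2701, mR=10/2701
sensor matrix S = [[8, 40/29], [20/73, 20/37]]; det S = 309120/78329
solve [mL_A; mL_B] = S·[w00; w01] and [mR_A; mR_B] = S·[w10; w11]:
  w00 = -1, w01 = -1/2, w10 = 1, w11 = -1/2

-1 -1/2 1 -1/2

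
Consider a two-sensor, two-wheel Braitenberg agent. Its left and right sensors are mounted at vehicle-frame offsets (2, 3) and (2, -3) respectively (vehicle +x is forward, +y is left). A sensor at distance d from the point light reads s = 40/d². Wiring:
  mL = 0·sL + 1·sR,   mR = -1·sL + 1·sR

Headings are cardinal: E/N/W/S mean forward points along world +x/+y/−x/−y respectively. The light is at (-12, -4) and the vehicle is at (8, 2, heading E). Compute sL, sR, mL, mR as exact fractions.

left sensor world pos  = (10, 5); dL² = 565
right sensor world pos = (10, -1); dR² = 493
sL = 40/565 = 8/113
sR = 40/493 = 40/493
mL = 0·sL + 1·sR = 40/493
mR = -1·sL + 1·sR = 576/55709

8/113 40/493 40/493 576/55709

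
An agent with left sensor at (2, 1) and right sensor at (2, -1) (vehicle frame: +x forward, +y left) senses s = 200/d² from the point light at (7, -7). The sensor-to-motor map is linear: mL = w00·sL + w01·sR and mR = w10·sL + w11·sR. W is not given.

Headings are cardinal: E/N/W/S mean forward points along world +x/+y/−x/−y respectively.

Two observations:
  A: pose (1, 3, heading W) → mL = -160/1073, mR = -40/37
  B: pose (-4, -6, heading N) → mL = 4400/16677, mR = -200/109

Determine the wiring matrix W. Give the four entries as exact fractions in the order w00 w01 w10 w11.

-1/2 1/2 0 -1

obs A: pose=(1,3,W) → sL=40/29, sR=40/37, mL=-160/1073, mR=-40/37
obs B: pose=(-4,-6,N) → sL=200/153, sR=200/109, mL=4400/16677, mR=-200/109
sensor matrix S = [[40/29, 40/37], [200/153, 200/109]]; det S = 20000000/17894421
solve [mL_A; mL_B] = S·[w00; w01] and [mR_A; mR_B] = S·[w10; w11]:
  w00 = -1/2, w01 = 1/2, w10 = 0, w11 = -1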